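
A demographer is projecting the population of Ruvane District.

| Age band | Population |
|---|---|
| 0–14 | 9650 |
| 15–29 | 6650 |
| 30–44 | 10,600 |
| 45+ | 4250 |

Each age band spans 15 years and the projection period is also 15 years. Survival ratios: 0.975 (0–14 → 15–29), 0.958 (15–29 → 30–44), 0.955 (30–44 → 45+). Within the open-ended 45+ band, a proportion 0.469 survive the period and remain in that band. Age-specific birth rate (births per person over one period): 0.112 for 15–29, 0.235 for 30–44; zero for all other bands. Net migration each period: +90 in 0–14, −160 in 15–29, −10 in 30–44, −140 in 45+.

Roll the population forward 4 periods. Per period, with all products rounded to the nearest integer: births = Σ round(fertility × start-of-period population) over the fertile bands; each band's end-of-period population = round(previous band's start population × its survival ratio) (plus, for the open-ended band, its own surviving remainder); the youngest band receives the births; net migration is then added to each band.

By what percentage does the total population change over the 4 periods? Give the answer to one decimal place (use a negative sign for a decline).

(Groups numbered youngest = 1 to oldest = 4.)
— Period 1 —
Births: 6650 × 0.112 = 745 ; 10600 × 0.235 = 2491 ⇒ total 3236
Group 2: 9650 × 0.975 = 9409
Group 3: 6650 × 0.958 = 6371
Group 4: 10600 × 0.955 + 4250 × 0.469 = 10123 + 1993 = 12116
Net migration: Group 1 + 90 → 3326; Group 2 − 160 → 9249; Group 3 − 10 → 6361; Group 4 − 140 → 11976
Population now: 0–14=3326, 15–29=9249, 30–44=6361, 45+=11976
— Period 2 —
Births: 9249 × 0.112 = 1036 ; 6361 × 0.235 = 1495 ⇒ total 2531
Group 2: 3326 × 0.975 = 3243
Group 3: 9249 × 0.958 = 8861
Group 4: 6361 × 0.955 + 11976 × 0.469 = 6075 + 5617 = 11692
Net migration: Group 1 + 90 → 2621; Group 2 − 160 → 3083; Group 3 − 10 → 8851; Group 4 − 140 → 11552
Population now: 0–14=2621, 15–29=3083, 30–44=8851, 45+=11552
— Period 3 —
Births: 3083 × 0.112 = 345 ; 8851 × 0.235 = 2080 ⇒ total 2425
Group 2: 2621 × 0.975 = 2555
Group 3: 3083 × 0.958 = 2954
Group 4: 8851 × 0.955 + 11552 × 0.469 = 8453 + 5418 = 13871
Net migration: Group 1 + 90 → 2515; Group 2 − 160 → 2395; Group 3 − 10 → 2944; Group 4 − 140 → 13731
Population now: 0–14=2515, 15–29=2395, 30–44=2944, 45+=13731
— Period 4 —
Births: 2395 × 0.112 = 268 ; 2944 × 0.235 = 692 ⇒ total 960
Group 2: 2515 × 0.975 = 2452
Group 3: 2395 × 0.958 = 2294
Group 4: 2944 × 0.955 + 13731 × 0.469 = 2812 + 6440 = 9252
Net migration: Group 1 + 90 → 1050; Group 2 − 160 → 2292; Group 3 − 10 → 2284; Group 4 − 140 → 9112
Population now: 0–14=1050, 15–29=2292, 30–44=2284, 45+=9112
Total: 31150 → 14738; change = -16412; percentage change = -52.7%

-52.7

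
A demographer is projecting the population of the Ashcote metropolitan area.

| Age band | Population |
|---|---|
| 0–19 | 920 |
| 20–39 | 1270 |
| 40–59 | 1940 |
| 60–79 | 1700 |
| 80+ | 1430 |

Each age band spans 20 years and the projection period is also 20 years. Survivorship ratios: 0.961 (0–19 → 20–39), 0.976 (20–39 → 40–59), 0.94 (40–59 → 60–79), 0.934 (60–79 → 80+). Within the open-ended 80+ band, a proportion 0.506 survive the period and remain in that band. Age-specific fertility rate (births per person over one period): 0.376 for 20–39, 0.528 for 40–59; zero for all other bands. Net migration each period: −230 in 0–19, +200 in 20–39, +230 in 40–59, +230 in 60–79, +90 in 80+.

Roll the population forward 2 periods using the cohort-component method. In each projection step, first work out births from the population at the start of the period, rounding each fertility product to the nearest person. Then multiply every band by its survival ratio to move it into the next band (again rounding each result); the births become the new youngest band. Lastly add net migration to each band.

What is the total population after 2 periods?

Period 1.
Births: 1270 × 0.376 = 478, 1940 × 0.528 = 1024 → total 1502
20–39: 920 × 0.961 = 884
40–59: 1270 × 0.976 = 1240
60–79: 1940 × 0.94 = 1824
80+: 1700 × 0.934 + 1430 × 0.506 = 1588 + 724 = 2312
Net migration: 0–19 − 230 → 1272; 20–39 + 200 → 1084; 40–59 + 230 → 1470; 60–79 + 230 → 2054; 80+ + 90 → 2402
End of period: [1272, 1084, 1470, 2054, 2402]
Period 2.
Births: 1084 × 0.376 = 408, 1470 × 0.528 = 776 → total 1184
20–39: 1272 × 0.961 = 1222
40–59: 1084 × 0.976 = 1058
60–79: 1470 × 0.94 = 1382
80+: 2054 × 0.934 + 2402 × 0.506 = 1918 + 1215 = 3133
Net migration: 0–19 − 230 → 954; 20–39 + 200 → 1422; 40–59 + 230 → 1288; 60–79 + 230 → 1612; 80+ + 90 → 3223
End of period: [954, 1422, 1288, 1612, 3223]
Total after period 2: 954 + 1422 + 1288 + 1612 + 3223 = 8499

8499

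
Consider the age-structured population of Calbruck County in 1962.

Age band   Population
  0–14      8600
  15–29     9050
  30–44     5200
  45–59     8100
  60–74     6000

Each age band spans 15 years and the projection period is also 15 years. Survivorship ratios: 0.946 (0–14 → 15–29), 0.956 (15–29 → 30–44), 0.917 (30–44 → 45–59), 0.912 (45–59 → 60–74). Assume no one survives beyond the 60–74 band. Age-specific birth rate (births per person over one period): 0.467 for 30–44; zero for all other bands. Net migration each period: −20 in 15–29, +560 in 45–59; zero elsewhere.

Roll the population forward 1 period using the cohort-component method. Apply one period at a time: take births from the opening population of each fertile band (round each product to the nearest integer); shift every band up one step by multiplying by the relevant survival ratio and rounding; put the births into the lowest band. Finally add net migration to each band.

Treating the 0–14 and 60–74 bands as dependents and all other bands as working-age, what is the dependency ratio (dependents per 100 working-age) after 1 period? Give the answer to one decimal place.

44.4

Period 1:
Births: 5200 * 0.467 = 2428
15–29: 8600 * 0.946 = 8136
30–44: 9050 * 0.956 = 8652
45–59: 5200 * 0.917 = 4768
60–74: 8100 * 0.912 = 7387
Net migration: 15–29 − 20 → 8116; 45–59 + 560 → 5328
End of period: [2428, 8116, 8652, 5328, 7387]
Dependents (band 0–14 + band 60–74) = 2428 + 7387 = 9815; working-age = 22096; ratio = 9815/22096 × 100 = 44.4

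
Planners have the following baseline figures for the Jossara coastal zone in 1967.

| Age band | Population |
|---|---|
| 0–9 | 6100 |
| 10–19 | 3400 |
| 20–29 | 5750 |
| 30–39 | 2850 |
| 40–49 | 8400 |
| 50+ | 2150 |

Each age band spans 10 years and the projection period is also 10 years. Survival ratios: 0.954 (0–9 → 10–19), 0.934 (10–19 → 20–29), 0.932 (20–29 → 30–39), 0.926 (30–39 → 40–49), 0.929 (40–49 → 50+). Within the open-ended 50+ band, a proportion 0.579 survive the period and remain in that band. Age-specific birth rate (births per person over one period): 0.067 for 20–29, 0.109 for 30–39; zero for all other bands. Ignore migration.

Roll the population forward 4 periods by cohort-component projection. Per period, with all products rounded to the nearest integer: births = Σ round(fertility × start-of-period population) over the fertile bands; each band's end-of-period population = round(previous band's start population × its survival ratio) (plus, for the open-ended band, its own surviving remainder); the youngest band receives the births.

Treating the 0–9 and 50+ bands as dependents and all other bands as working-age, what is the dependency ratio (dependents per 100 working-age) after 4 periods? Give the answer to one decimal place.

126.4

(Groups numbered youngest = 1 to oldest = 6.)
After projecting period 1:
Births: 5750 * 0.067 = 385  |  2850 * 0.109 = 311 → total 696
Group 2: 6100 * 0.954 = 5819
Group 3: 3400 * 0.934 = 3176
Group 4: 5750 * 0.932 = 5359
Group 5: 2850 * 0.926 = 2639
Group 6: 8400 * 0.929 + 2150 * 0.579 = 7804 + 1245 = 9049
Giving 696 / 5819 / 3176 / 5359 / 2639 / 9049.
After projecting period 2:
Births: 3176 * 0.067 = 213  |  5359 * 0.109 = 584 → total 797
Group 2: 696 * 0.954 = 664
Group 3: 5819 * 0.934 = 5435
Group 4: 3176 * 0.932 = 2960
Group 5: 5359 * 0.926 = 4962
Group 6: 2639 * 0.929 + 9049 * 0.579 = 2452 + 5239 = 7691
Giving 797 / 664 / 5435 / 2960 / 4962 / 7691.
After projecting period 3:
Births: 5435 * 0.067 = 364  |  2960 * 0.109 = 323 → total 687
Group 2: 797 * 0.954 = 760
Group 3: 664 * 0.934 = 620
Group 4: 5435 * 0.932 = 5065
Group 5: 2960 * 0.926 = 2741
Group 6: 4962 * 0.929 + 7691 * 0.579 = 4610 + 4453 = 9063
Giving 687 / 760 / 620 / 5065 / 2741 / 9063.
After projecting period 4:
Births: 620 * 0.067 = 42  |  5065 * 0.109 = 552 → total 594
Group 2: 687 * 0.954 = 655
Group 3: 760 * 0.934 = 710
Group 4: 620 * 0.932 = 578
Group 5: 5065 * 0.926 = 4690
Group 6: 2741 * 0.929 + 9063 * 0.579 = 2546 + 5247 = 7793
Giving 594 / 655 / 710 / 578 / 4690 / 7793.
Dependents (band 0–9 + band 50+) = 594 + 7793 = 8387; working-age = 6633; ratio = 8387/6633 × 100 = 126.4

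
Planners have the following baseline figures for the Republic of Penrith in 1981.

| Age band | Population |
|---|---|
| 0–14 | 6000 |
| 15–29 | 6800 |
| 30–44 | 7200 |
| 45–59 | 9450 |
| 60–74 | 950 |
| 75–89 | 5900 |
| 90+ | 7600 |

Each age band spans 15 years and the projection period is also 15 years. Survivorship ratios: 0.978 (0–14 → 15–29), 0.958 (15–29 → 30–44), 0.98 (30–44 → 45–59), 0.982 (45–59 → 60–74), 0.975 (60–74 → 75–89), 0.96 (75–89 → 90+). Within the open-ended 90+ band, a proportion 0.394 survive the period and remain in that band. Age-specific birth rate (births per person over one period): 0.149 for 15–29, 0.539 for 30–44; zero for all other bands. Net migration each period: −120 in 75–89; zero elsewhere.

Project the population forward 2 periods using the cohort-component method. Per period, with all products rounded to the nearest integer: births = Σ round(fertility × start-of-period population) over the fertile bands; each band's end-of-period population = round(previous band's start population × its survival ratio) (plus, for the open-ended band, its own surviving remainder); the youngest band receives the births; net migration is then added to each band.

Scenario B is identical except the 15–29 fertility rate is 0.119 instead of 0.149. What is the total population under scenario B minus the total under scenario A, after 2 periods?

-375

Period 1:
Births: 6800 × 0.149 = 1013  |  7200 × 0.539 = 3881 → total 4894
15–29: 6000 × 0.978 = 5868
30–44: 6800 × 0.958 = 6514
45–59: 7200 × 0.98 = 7056
60–74: 9450 × 0.982 = 9280
75–89: 950 × 0.975 = 926
90+: 5900 × 0.96 + 7600 × 0.394 = 5664 + 2994 = 8658
Net migration: 75–89 − 120 → 806
End of period: [4894, 5868, 6514, 7056, 9280, 806, 8658]
Period 2:
Births: 5868 × 0.149 = 874  |  6514 × 0.539 = 3511 → total 4385
15–29: 4894 × 0.978 = 4786
30–44: 5868 × 0.958 = 5622
45–59: 6514 × 0.98 = 6384
60–74: 7056 × 0.982 = 6929
75–89: 9280 × 0.975 = 9048
90+: 806 × 0.96 + 8658 × 0.394 = 774 + 3411 = 4185
Net migration: 75–89 − 120 → 8928
End of period: [4385, 4786, 5622, 6384, 6929, 8928, 4185]
Scenario A total after 2 periods: 41219
Scenario B projection —
Period 1:
Births: 6800 × 0.119 = 809  |  7200 × 0.539 = 3881 → total 4690
15–29: 6000 × 0.978 = 5868
30–44: 6800 × 0.958 = 6514
45–59: 7200 × 0.98 = 7056
60–74: 9450 × 0.982 = 9280
75–89: 950 × 0.975 = 926
90+: 5900 × 0.96 + 7600 × 0.394 = 5664 + 2994 = 8658
Net migration: 75–89 − 120 → 806
End of period: [4690, 5868, 6514, 7056, 9280, 806, 8658]
Period 2:
Births: 5868 × 0.119 = 698  |  6514 × 0.539 = 3511 → total 4209
15–29: 4690 × 0.978 = 4587
30–44: 5868 × 0.958 = 5622
45–59: 6514 × 0.98 = 6384
60–74: 7056 × 0.982 = 6929
75–89: 9280 × 0.975 = 9048
90+: 806 × 0.96 + 8658 × 0.394 = 774 + 3411 = 4185
Net migration: 75–89 − 120 → 8928
End of period: [4209, 4587, 5622, 6384, 6929, 8928, 4185]
Scenario B total after 2 periods: 40844
Difference B − A = 40844 − 41219 = -375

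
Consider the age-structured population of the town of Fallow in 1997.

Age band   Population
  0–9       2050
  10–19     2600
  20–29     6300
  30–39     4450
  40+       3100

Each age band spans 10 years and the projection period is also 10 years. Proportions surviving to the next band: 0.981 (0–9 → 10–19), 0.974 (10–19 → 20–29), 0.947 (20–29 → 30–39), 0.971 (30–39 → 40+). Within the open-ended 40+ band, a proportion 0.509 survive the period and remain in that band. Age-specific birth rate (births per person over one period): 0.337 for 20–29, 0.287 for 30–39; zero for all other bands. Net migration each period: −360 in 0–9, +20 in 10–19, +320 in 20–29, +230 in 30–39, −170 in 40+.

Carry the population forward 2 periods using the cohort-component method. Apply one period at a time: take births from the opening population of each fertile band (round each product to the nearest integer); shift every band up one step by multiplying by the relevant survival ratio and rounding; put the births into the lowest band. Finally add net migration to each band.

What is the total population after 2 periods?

19372

Period 1.
Births: 6300 × 0.337 = 2123 ; 4450 × 0.287 = 1277 — total 3400
10–19: 2050 × 0.981 = 2011
20–29: 2600 × 0.974 = 2532
30–39: 6300 × 0.947 = 5966
40+: 4450 × 0.971 + 3100 × 0.509 = 4321 + 1578 = 5899
Net migration: 0–9 − 360 → 3040; 10–19 + 20 → 2031; 20–29 + 320 → 2852; 30–39 + 230 → 6196; 40+ − 170 → 5729
→ [3040, 2031, 2852, 6196, 5729]
Period 2.
Births: 2852 × 0.337 = 961 ; 6196 × 0.287 = 1778 — total 2739
10–19: 3040 × 0.981 = 2982
20–29: 2031 × 0.974 = 1978
30–39: 2852 × 0.947 = 2701
40+: 6196 × 0.971 + 5729 × 0.509 = 6016 + 2916 = 8932
Net migration: 0–9 − 360 → 2379; 10–19 + 20 → 3002; 20–29 + 320 → 2298; 30–39 + 230 → 2931; 40+ − 170 → 8762
→ [2379, 3002, 2298, 2931, 8762]
Total after period 2: 2379 + 3002 + 2298 + 2931 + 8762 = 19372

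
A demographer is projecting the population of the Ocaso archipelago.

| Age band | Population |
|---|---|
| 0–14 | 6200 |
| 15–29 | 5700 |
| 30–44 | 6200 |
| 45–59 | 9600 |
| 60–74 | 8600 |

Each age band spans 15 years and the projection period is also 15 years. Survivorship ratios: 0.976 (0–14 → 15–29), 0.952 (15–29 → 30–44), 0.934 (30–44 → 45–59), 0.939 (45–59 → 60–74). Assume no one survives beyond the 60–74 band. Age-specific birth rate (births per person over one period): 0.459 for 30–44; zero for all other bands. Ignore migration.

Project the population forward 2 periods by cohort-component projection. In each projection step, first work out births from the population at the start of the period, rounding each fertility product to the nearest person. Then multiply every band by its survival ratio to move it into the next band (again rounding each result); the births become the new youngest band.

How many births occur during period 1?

2846

After projecting period 1:
Births: 6200 × 0.459 = 2846
15–29: 6200 × 0.976 = 6051
30–44: 5700 × 0.952 = 5426
45–59: 6200 × 0.934 = 5791
60–74: 9600 × 0.939 = 9014
→ [2846, 6051, 5426, 5791, 9014]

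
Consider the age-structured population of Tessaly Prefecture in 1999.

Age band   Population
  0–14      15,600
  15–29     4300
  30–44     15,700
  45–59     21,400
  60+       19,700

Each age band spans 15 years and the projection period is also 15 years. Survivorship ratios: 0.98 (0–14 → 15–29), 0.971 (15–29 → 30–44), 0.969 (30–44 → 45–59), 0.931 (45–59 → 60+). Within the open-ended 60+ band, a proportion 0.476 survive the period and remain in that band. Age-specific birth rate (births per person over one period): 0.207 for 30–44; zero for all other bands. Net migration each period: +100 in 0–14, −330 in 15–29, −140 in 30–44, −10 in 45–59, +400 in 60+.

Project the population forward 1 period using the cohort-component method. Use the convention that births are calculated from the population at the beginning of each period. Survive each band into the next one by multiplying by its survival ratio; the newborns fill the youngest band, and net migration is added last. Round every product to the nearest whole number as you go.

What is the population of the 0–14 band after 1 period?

(Groups numbered youngest = 1 to oldest = 5.)
[period 1]
Births: 15700 * 0.207 = 3250
Group 2: 15600 * 0.98 = 15288
Group 3: 4300 * 0.971 = 4175
Group 4: 15700 * 0.969 = 15213
Group 5: 21400 * 0.931 + 19700 * 0.476 = 19923 + 9377 = 29300
Net migration: Group 1 + 100 → 3350; Group 2 − 330 → 14958; Group 3 − 140 → 4035; Group 4 − 10 → 15203; Group 5 + 400 → 29700
Giving 3350 / 14958 / 4035 / 15203 / 29700.

3350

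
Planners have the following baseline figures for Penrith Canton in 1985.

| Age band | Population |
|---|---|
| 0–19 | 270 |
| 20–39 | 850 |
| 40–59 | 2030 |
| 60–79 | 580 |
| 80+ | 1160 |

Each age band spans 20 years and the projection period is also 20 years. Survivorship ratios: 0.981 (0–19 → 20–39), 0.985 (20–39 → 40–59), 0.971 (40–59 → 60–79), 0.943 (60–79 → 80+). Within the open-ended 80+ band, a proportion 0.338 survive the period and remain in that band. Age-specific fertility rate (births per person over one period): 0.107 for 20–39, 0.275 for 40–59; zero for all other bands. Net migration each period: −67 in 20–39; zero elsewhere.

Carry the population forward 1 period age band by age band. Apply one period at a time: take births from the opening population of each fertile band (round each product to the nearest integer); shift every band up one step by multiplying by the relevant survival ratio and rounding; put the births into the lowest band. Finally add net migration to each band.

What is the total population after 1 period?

After projecting period 1:
Births: 850 × 0.107 = 91 ; 2030 × 0.275 = 558 ⇒ total 649
20–39: 270 × 0.981 = 265
40–59: 850 × 0.985 = 837
60–79: 2030 × 0.971 = 1971
80+: 580 × 0.943 + 1160 × 0.338 = 547 + 392 = 939
Net migration: 20–39 − 67 → 198
End of period: [649, 198, 837, 1971, 939]
Total after period 1: 649 + 198 + 837 + 1971 + 939 = 4594

4594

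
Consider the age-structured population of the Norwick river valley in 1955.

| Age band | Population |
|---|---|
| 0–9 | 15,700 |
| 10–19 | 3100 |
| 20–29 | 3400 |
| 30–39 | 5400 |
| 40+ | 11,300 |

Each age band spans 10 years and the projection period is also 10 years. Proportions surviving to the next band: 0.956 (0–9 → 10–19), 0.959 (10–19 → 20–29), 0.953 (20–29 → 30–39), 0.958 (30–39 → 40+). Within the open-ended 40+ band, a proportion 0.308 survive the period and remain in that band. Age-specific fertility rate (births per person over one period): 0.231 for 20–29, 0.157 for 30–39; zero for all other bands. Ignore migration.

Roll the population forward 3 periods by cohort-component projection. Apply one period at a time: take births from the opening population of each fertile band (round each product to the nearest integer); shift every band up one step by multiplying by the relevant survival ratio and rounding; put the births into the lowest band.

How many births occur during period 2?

1196

(Bands numbered youngest = 1 to oldest = 5.)
Period 1.
Births: 3400 × 0.231 = 785 ; 5400 × 0.157 = 848 — total 1633
Band 2: 15700 × 0.956 = 15009
Band 3: 3100 × 0.959 = 2973
Band 4: 3400 × 0.953 = 3240
Band 5: 5400 × 0.958 + 11300 × 0.308 = 5173 + 3480 = 8653
Giving 1633 / 15009 / 2973 / 3240 / 8653.
Period 2.
Births: 2973 × 0.231 = 687 ; 3240 × 0.157 = 509 — total 1196
Band 2: 1633 × 0.956 = 1561
Band 3: 15009 × 0.959 = 14394
Band 4: 2973 × 0.953 = 2833
Band 5: 3240 × 0.958 + 8653 × 0.308 = 3104 + 2665 = 5769
Giving 1196 / 1561 / 14394 / 2833 / 5769.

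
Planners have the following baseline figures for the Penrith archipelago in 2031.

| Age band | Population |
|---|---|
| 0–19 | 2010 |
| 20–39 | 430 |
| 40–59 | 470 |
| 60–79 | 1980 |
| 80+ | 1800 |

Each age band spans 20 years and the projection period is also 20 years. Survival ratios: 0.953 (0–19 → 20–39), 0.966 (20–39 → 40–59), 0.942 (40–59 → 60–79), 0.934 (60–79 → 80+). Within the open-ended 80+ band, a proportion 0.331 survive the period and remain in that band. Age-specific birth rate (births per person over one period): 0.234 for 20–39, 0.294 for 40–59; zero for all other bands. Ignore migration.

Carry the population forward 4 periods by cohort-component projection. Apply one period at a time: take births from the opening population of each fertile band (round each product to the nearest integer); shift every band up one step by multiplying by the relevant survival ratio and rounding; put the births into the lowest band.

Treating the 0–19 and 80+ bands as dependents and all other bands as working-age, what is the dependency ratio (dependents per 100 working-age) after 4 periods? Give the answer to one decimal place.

159.6

Period 1:
Births: 430 × 0.234 = 101  |  470 × 0.294 = 138 ⇒ total 239
20–39: 2010 × 0.953 = 1916
40–59: 430 × 0.966 = 415
60–79: 470 × 0.942 = 443
80+: 1980 × 0.934 + 1800 × 0.331 = 1849 + 596 = 2445
Population now: 0–19=239, 20–39=1916, 40–59=415, 60–79=443, 80+=2445
Period 2:
Births: 1916 × 0.234 = 448  |  415 × 0.294 = 122 ⇒ total 570
20–39: 239 × 0.953 = 228
40–59: 1916 × 0.966 = 1851
60–79: 415 × 0.942 = 391
80+: 443 × 0.934 + 2445 × 0.331 = 414 + 809 = 1223
Population now: 0–19=570, 20–39=228, 40–59=1851, 60–79=391, 80+=1223
Period 3:
Births: 228 × 0.234 = 53  |  1851 × 0.294 = 544 ⇒ total 597
20–39: 570 × 0.953 = 543
40–59: 228 × 0.966 = 220
60–79: 1851 × 0.942 = 1744
80+: 391 × 0.934 + 1223 × 0.331 = 365 + 405 = 770
Population now: 0–19=597, 20–39=543, 40–59=220, 60–79=1744, 80+=770
Period 4:
Births: 543 × 0.234 = 127  |  220 × 0.294 = 65 ⇒ total 192
20–39: 597 × 0.953 = 569
40–59: 543 × 0.966 = 525
60–79: 220 × 0.942 = 207
80+: 1744 × 0.934 + 770 × 0.331 = 1629 + 255 = 1884
Population now: 0–19=192, 20–39=569, 40–59=525, 60–79=207, 80+=1884
Dependents (band 0–19 + band 80+) = 192 + 1884 = 2076; working-age = 1301; ratio = 2076/1301 × 100 = 159.6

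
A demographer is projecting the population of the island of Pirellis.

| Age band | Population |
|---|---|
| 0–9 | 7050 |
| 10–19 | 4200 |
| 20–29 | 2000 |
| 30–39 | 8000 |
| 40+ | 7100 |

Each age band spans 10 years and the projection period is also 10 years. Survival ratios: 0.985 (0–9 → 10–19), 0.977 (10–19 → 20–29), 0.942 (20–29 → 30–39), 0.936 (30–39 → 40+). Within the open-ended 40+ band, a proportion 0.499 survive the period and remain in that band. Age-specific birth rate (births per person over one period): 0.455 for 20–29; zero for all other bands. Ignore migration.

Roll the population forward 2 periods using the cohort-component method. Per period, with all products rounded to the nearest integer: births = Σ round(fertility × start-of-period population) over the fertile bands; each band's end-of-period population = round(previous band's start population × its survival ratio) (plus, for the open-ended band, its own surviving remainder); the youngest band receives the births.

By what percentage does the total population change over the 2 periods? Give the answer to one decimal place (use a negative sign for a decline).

-27.1

Let band 1 be 0–9 through band 5 = 40+.
Period 1:
Births: 2000 * 0.455 = 910
Band 2: 7050 * 0.985 = 6944
Band 3: 4200 * 0.977 = 4103
Band 4: 2000 * 0.942 = 1884
Band 5: 8000 * 0.936 + 7100 * 0.499 = 7488 + 3543 = 11031
End of period: [910, 6944, 4103, 1884, 11031]
Period 2:
Births: 4103 * 0.455 = 1867
Band 2: 910 * 0.985 = 896
Band 3: 6944 * 0.977 = 6784
Band 4: 4103 * 0.942 = 3865
Band 5: 1884 * 0.936 + 11031 * 0.499 = 1763 + 5504 = 7267
End of period: [1867, 896, 6784, 3865, 7267]
Total: 28350 → 20679; change = -7671; percentage change = -27.1%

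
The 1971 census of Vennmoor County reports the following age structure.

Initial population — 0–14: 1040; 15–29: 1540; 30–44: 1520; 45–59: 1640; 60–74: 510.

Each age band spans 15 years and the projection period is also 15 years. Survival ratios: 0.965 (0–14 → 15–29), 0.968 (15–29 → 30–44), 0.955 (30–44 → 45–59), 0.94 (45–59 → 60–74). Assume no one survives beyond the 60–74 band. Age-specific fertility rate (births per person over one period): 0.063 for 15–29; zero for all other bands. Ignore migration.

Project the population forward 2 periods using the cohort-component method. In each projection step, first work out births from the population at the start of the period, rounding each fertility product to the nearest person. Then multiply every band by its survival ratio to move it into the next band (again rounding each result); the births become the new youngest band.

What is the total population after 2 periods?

3918

After projecting period 1:
Births: 1540 * 0.063 = 97
15–29: 1040 * 0.965 = 1004
30–44: 1540 * 0.968 = 1491
45–59: 1520 * 0.955 = 1452
60–74: 1640 * 0.94 = 1542
Giving 97 / 1004 / 1491 / 1452 / 1542.
After projecting period 2:
Births: 1004 * 0.063 = 63
15–29: 97 * 0.965 = 94
30–44: 1004 * 0.968 = 972
45–59: 1491 * 0.955 = 1424
60–74: 1452 * 0.94 = 1365
Giving 63 / 94 / 972 / 1424 / 1365.
Total after period 2: 63 + 94 + 972 + 1424 + 1365 = 3918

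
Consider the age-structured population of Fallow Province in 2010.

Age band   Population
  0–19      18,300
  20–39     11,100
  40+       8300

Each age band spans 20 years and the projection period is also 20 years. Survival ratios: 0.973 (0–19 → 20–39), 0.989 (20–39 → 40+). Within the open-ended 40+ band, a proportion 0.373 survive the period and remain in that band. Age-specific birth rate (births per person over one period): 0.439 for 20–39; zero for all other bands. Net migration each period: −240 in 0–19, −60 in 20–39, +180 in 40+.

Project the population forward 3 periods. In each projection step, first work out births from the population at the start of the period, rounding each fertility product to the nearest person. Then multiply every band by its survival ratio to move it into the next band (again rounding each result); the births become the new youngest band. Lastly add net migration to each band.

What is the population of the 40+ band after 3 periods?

13176

— Period 1 —
Births: 11100 * 0.439 = 4873
20–39: 18300 * 0.973 = 17806
40+: 11100 * 0.989 + 8300 * 0.373 = 10978 + 3096 = 14074
Net migration: 0–19 − 240 → 4633; 20–39 − 60 → 17746; 40+ + 180 → 14254
Population now: 0–19=4633, 20–39=17746, 40+=14254
— Period 2 —
Births: 17746 * 0.439 = 7790
20–39: 4633 * 0.973 = 4508
40+: 17746 * 0.989 + 14254 * 0.373 = 17551 + 5317 = 22868
Net migration: 0–19 − 240 → 7550; 20–39 − 60 → 4448; 40+ + 180 → 23048
Population now: 0–19=7550, 20–39=4448, 40+=23048
— Period 3 —
Births: 4448 * 0.439 = 1953
20–39: 7550 * 0.973 = 7346
40+: 4448 * 0.989 + 23048 * 0.373 = 4399 + 8597 = 12996
Net migration: 0–19 − 240 → 1713; 20–39 − 60 → 7286; 40+ + 180 → 13176
Population now: 0–19=1713, 20–39=7286, 40+=13176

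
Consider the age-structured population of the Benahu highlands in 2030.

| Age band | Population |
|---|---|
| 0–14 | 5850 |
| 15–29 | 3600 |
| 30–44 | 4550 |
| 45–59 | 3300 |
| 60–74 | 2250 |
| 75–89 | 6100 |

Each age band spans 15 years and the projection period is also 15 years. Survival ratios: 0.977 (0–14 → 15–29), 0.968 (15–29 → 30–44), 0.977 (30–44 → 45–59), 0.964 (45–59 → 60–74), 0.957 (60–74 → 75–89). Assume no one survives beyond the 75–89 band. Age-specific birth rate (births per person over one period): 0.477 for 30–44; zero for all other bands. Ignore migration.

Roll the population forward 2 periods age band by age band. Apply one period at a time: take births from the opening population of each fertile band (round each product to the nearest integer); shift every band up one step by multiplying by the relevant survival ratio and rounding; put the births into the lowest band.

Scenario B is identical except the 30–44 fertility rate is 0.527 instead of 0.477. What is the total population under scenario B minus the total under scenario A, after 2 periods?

398

[period 1]
Births: 4550 × 0.477 = 2170
15–29: 5850 × 0.977 = 5715
30–44: 3600 × 0.968 = 3485
45–59: 4550 × 0.977 = 4445
60–74: 3300 × 0.964 = 3181
75–89: 2250 × 0.957 = 2153
Giving 2170 / 5715 / 3485 / 4445 / 3181 / 2153.
[period 2]
Births: 3485 × 0.477 = 1662
15–29: 2170 × 0.977 = 2120
30–44: 5715 × 0.968 = 5532
45–59: 3485 × 0.977 = 3405
60–74: 4445 × 0.964 = 4285
75–89: 3181 × 0.957 = 3044
Giving 1662 / 2120 / 5532 / 3405 / 4285 / 3044.
Scenario A total after 2 periods: 20048
Scenario B projection —
[period 1]
Births: 4550 × 0.527 = 2398
15–29: 5850 × 0.977 = 5715
30–44: 3600 × 0.968 = 3485
45–59: 4550 × 0.977 = 4445
60–74: 3300 × 0.964 = 3181
75–89: 2250 × 0.957 = 2153
Giving 2398 / 5715 / 3485 / 4445 / 3181 / 2153.
[period 2]
Births: 3485 × 0.527 = 1837
15–29: 2398 × 0.977 = 2343
30–44: 5715 × 0.968 = 5532
45–59: 3485 × 0.977 = 3405
60–74: 4445 × 0.964 = 4285
75–89: 3181 × 0.957 = 3044
Giving 1837 / 2343 / 5532 / 3405 / 4285 / 3044.
Scenario B total after 2 periods: 20446
Difference B − A = 20446 − 20048 = 398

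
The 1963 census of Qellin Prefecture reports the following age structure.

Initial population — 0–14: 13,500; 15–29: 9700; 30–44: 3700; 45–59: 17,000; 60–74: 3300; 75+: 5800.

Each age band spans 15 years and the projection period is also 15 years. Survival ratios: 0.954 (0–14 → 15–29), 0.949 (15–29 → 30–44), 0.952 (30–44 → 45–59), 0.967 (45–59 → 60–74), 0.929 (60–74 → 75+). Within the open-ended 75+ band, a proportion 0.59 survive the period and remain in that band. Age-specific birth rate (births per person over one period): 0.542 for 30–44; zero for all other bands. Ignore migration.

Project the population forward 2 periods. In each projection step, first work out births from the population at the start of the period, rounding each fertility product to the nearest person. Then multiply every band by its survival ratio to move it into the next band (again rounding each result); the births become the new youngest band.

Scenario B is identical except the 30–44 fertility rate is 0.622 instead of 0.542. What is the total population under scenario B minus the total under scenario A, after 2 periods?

[period 1]
Births: 3700 × 0.542 = 2005
15–29: 13500 × 0.954 = 12879
30–44: 9700 × 0.949 = 9205
45–59: 3700 × 0.952 = 3522
60–74: 17000 × 0.967 = 16439
75+: 3300 × 0.929 + 5800 × 0.59 = 3066 + 3422 = 6488
End of period: [2005, 12879, 9205, 3522, 16439, 6488]
[period 2]
Births: 9205 × 0.542 = 4989
15–29: 2005 × 0.954 = 1913
30–44: 12879 × 0.949 = 12222
45–59: 9205 × 0.952 = 8763
60–74: 3522 × 0.967 = 3406
75+: 16439 × 0.929 + 6488 × 0.59 = 15272 + 3828 = 19100
End of period: [4989, 1913, 12222, 8763, 3406, 19100]
Scenario A total after 2 periods: 50393
Scenario B projection —
[period 1]
Births: 3700 × 0.622 = 2301
15–29: 13500 × 0.954 = 12879
30–44: 9700 × 0.949 = 9205
45–59: 3700 × 0.952 = 3522
60–74: 17000 × 0.967 = 16439
75+: 3300 × 0.929 + 5800 × 0.59 = 3066 + 3422 = 6488
End of period: [2301, 12879, 9205, 3522, 16439, 6488]
[period 2]
Births: 9205 × 0.622 = 5726
15–29: 2301 × 0.954 = 2195
30–44: 12879 × 0.949 = 12222
45–59: 9205 × 0.952 = 8763
60–74: 3522 × 0.967 = 3406
75+: 16439 × 0.929 + 6488 × 0.59 = 15272 + 3828 = 19100
End of period: [5726, 2195, 12222, 8763, 3406, 19100]
Scenario B total after 2 periods: 51412
Difference B − A = 51412 − 50393 = 1019

1019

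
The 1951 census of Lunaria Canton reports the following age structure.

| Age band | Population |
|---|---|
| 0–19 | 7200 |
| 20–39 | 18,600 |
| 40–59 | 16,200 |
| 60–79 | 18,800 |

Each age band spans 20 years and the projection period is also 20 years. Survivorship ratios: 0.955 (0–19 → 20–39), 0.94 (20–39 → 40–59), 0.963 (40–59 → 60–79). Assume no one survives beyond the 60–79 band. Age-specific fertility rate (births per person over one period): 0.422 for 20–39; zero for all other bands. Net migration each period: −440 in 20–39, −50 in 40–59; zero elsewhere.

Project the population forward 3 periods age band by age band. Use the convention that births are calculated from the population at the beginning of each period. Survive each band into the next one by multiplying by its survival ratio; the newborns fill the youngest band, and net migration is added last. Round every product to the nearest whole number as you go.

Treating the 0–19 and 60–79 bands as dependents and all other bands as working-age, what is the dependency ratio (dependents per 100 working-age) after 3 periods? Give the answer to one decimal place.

[period 1]
Births: 18600 × 0.422 = 7849
20–39: 7200 × 0.955 = 6876
40–59: 18600 × 0.94 = 17484
60–79: 16200 × 0.963 = 15601
Net migration: 20–39 − 440 → 6436; 40–59 − 50 → 17434
Population now: 0–19=7849, 20–39=6436, 40–59=17434, 60–79=15601
[period 2]
Births: 6436 × 0.422 = 2716
20–39: 7849 × 0.955 = 7496
40–59: 6436 × 0.94 = 6050
60–79: 17434 × 0.963 = 16789
Net migration: 20–39 − 440 → 7056; 40–59 − 50 → 6000
Population now: 0–19=2716, 20–39=7056, 40–59=6000, 60–79=16789
[period 3]
Births: 7056 × 0.422 = 2978
20–39: 2716 × 0.955 = 2594
40–59: 7056 × 0.94 = 6633
60–79: 6000 × 0.963 = 5778
Net migration: 20–39 − 440 → 2154; 40–59 − 50 → 6583
Population now: 0–19=2978, 20–39=2154, 40–59=6583, 60–79=5778
Dependents (band 0–19 + band 60–79) = 2978 + 5778 = 8756; working-age = 8737; ratio = 8756/8737 × 100 = 100.2

100.2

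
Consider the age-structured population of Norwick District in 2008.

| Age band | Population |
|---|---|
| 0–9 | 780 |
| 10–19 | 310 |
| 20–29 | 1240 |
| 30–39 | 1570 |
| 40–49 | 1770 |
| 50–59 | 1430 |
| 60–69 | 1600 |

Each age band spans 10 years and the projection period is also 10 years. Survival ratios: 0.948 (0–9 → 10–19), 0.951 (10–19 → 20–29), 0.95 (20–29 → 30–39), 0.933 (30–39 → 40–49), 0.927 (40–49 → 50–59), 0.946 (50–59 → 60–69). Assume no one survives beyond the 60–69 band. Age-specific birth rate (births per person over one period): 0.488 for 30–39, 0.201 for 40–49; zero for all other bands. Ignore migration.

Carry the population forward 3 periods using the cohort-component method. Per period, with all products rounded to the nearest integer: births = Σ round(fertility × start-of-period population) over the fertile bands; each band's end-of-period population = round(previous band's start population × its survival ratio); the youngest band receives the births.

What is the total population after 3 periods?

5427

[period 1]
Births: 1570 × 0.488 = 766  |  1770 × 0.201 = 356 ⇒ total 1122
10–19: 780 × 0.948 = 739
20–29: 310 × 0.951 = 295
30–39: 1240 × 0.95 = 1178
40–49: 1570 × 0.933 = 1465
50–59: 1770 × 0.927 = 1641
60–69: 1430 × 0.946 = 1353
Giving 1122 / 739 / 295 / 1178 / 1465 / 1641 / 1353.
[period 2]
Births: 1178 × 0.488 = 575  |  1465 × 0.201 = 294 ⇒ total 869
10–19: 1122 × 0.948 = 1064
20–29: 739 × 0.951 = 703
30–39: 295 × 0.95 = 280
40–49: 1178 × 0.933 = 1099
50–59: 1465 × 0.927 = 1358
60–69: 1641 × 0.946 = 1552
Giving 869 / 1064 / 703 / 280 / 1099 / 1358 / 1552.
[period 3]
Births: 280 × 0.488 = 137  |  1099 × 0.201 = 221 ⇒ total 358
10–19: 869 × 0.948 = 824
20–29: 1064 × 0.951 = 1012
30–39: 703 × 0.95 = 668
40–49: 280 × 0.933 = 261
50–59: 1099 × 0.927 = 1019
60–69: 1358 × 0.946 = 1285
Giving 358 / 824 / 1012 / 668 / 261 / 1019 / 1285.
Total after period 3: 358 + 824 + 1012 + 668 + 261 + 1019 + 1285 = 5427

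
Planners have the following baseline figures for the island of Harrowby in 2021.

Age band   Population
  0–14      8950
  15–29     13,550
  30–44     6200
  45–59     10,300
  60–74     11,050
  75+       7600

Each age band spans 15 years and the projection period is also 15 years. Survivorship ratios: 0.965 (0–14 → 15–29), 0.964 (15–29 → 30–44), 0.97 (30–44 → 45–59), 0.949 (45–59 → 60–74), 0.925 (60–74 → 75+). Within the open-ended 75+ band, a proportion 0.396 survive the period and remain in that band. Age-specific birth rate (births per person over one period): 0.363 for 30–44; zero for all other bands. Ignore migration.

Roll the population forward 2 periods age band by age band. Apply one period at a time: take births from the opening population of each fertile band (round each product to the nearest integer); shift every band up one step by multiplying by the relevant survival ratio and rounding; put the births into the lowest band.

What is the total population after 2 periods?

47898

Numbering the bands 1..6 from youngest to oldest:
After projecting period 1:
Births: 6200 × 0.363 = 2251
Band 2: 8950 × 0.965 = 8637
Band 3: 13550 × 0.964 = 13062
Band 4: 6200 × 0.97 = 6014
Band 5: 10300 × 0.949 = 9775
Band 6: 11050 × 0.925 + 7600 × 0.396 = 10221 + 3010 = 13231
Giving 2251 / 8637 / 13062 / 6014 / 9775 / 13231.
After projecting period 2:
Births: 13062 × 0.363 = 4742
Band 2: 2251 × 0.965 = 2172
Band 3: 8637 × 0.964 = 8326
Band 4: 13062 × 0.97 = 12670
Band 5: 6014 × 0.949 = 5707
Band 6: 9775 × 0.925 + 13231 × 0.396 = 9042 + 5239 = 14281
Giving 4742 / 2172 / 8326 / 12670 / 5707 / 14281.
Total after period 2: 4742 + 2172 + 8326 + 12670 + 5707 + 14281 = 47898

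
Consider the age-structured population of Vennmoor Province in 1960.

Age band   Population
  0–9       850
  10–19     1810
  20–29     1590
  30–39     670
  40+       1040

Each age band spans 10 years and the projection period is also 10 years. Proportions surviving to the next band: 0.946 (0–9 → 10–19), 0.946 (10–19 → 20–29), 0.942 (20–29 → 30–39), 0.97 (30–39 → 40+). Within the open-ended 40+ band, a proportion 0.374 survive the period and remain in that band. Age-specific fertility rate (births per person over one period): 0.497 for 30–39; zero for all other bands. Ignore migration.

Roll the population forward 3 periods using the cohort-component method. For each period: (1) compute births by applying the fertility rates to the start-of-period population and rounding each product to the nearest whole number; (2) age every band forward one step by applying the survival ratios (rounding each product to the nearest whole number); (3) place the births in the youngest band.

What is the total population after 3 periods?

Period 1.
Births: 670 × 0.497 = 333
10–19: 850 × 0.946 = 804
20–29: 1810 × 0.946 = 1712
30–39: 1590 × 0.942 = 1498
40+: 670 × 0.97 + 1040 × 0.374 = 650 + 389 = 1039
Giving 333 / 804 / 1712 / 1498 / 1039.
Period 2.
Births: 1498 × 0.497 = 745
10–19: 333 × 0.946 = 315
20–29: 804 × 0.946 = 761
30–39: 1712 × 0.942 = 1613
40+: 1498 × 0.97 + 1039 × 0.374 = 1453 + 389 = 1842
Giving 745 / 315 / 761 / 1613 / 1842.
Period 3.
Births: 1613 × 0.497 = 802
10–19: 745 × 0.946 = 705
20–29: 315 × 0.946 = 298
30–39: 761 × 0.942 = 717
40+: 1613 × 0.97 + 1842 × 0.374 = 1565 + 689 = 2254
Giving 802 / 705 / 298 / 717 / 2254.
Total after period 3: 802 + 705 + 298 + 717 + 2254 = 4776

4776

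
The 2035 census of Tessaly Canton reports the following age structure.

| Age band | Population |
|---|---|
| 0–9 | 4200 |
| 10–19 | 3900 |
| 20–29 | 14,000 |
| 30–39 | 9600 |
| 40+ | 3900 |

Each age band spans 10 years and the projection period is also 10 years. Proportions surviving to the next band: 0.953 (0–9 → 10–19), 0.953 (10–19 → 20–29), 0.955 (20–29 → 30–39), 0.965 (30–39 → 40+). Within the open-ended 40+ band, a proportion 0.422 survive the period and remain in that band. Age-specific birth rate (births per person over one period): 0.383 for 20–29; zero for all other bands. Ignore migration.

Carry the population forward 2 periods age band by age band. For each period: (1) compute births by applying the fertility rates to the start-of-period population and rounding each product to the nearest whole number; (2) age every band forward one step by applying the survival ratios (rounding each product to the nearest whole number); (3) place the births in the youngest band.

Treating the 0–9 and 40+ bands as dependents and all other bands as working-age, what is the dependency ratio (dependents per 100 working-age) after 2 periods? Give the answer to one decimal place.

After projecting period 1:
Births: 14000 × 0.383 = 5362
10–19: 4200 × 0.953 = 4003
20–29: 3900 × 0.953 = 3717
30–39: 14000 × 0.955 = 13370
40+: 9600 × 0.965 + 3900 × 0.422 = 9264 + 1646 = 10910
→ [5362, 4003, 3717, 13370, 10910]
After projecting period 2:
Births: 3717 × 0.383 = 1424
10–19: 5362 × 0.953 = 5110
20–29: 4003 × 0.953 = 3815
30–39: 3717 × 0.955 = 3550
40+: 13370 × 0.965 + 10910 × 0.422 = 12902 + 4604 = 17506
→ [1424, 5110, 3815, 3550, 17506]
Dependents (band 0–9 + band 40+) = 1424 + 17506 = 18930; working-age = 12475; ratio = 18930/12475 × 100 = 151.7

151.7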